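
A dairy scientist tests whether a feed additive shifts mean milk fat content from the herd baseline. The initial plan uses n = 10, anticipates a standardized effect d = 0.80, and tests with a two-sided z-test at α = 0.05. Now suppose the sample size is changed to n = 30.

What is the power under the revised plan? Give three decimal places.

Power ≈ 0.992

With n = 30: δ = d·√n = 0.80 × √30 = 4.3818. Critical value z_{0.025} = 1.960.
Revised power = Φ(δ − 1.960) + Φ(−δ − 1.960) = Φ(2.422) + Φ(-6.342) = 0.9923 + 0.0000 = 0.9923.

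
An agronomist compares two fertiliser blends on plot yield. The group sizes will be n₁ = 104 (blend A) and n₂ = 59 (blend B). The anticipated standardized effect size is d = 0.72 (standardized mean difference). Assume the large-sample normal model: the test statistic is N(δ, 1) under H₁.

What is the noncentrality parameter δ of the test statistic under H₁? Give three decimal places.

The noncentrality parameter scales effect size by the design's sample-size factor: δ = d / √(1/n₁ + 1/n₂) = 0.72 / √(1/104 + 1/59) = 4.4175

δ ≈ 4.418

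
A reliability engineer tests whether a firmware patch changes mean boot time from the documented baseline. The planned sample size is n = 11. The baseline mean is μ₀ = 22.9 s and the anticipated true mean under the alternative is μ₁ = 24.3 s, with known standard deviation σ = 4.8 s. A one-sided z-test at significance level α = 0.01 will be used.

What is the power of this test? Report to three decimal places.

Standardized effect: d = |μ₁ − μ₀| / σ = |24.3 − 22.9| / 4.8 = 0.2917
Noncentrality parameter: δ = d·√n = 0.2917 × √11 = 0.9673
Critical value for a one-sided test at α = 0.01: z_α = 2.326.
Power = P(Z > 2.326 − δ) = Φ(-1.359) = 0.0871.

Power ≈ 0.087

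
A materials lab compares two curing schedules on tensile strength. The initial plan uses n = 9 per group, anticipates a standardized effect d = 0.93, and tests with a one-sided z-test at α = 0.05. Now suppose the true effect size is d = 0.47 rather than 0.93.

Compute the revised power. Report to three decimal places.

With d = 0.47: δ = d·√(n/2) = 0.47 × √(9/2) = 0.9970. Critical value z_{0.05} = 1.645.
Revised power = Φ(δ − 1.645) = Φ(-0.648) = 0.2585.

Power ≈ 0.259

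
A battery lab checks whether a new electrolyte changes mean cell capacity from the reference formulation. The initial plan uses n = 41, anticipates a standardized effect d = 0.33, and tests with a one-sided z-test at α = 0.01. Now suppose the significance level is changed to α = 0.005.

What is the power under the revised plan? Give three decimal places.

Power ≈ 0.322

δ = d·√n = 0.33 × √41 = 2.1130 (unchanged). New critical value: z_{0.005} = 2.576.
Revised power = Φ(δ − 2.576) = Φ(-0.463) = 0.3218.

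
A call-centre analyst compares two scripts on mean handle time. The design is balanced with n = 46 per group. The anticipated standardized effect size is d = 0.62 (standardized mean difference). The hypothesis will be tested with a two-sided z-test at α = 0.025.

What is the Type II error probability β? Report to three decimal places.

Noncentrality parameter: δ = d·√(n/2) = 0.62 × √(46/2) = 2.9734
Two-sided α = 0.025 → critical value z_{0.0125} = 2.241.
Power = Φ(δ − 2.241) + Φ(−δ − 2.241) = Φ(0.732) + Φ(-5.215) = 0.7679 + 0.0000 = 0.7679.
Type II error: β = 1 − power = 1 − 0.7679 = 0.2321.

β ≈ 0.232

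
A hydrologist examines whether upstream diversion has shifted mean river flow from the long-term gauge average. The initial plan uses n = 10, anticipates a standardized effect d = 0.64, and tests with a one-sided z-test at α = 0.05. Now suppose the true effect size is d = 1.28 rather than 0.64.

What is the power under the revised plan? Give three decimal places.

With d = 1.28: δ = d·√n = 1.28 × √10 = 4.0477. Critical value z_{0.05} = 1.645.
Revised power = Φ(δ − 1.645) = Φ(2.403) = 0.9919.

Power ≈ 0.992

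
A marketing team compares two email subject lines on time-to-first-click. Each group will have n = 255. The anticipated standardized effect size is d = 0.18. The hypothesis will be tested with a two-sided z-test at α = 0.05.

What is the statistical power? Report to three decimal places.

Power ≈ 0.529

Noncentrality parameter: δ = d·√(n/2) = 0.18 × √(255/2) = 2.0325
Critical value for a two-sided test at α = 0.05: z_{α/2} = 1.960.
Power = Φ(δ − 1.960) + Φ(−δ − 1.960) = Φ(0.073) + Φ(-3.992) = 0.5289 + 0.0000 = 0.5289.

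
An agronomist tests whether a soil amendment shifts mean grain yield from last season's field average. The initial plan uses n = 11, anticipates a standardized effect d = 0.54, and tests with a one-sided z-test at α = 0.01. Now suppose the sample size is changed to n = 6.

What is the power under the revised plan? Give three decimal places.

Power ≈ 0.158

With n = 6: δ = d·√n = 0.54 × √6 = 1.3227. Critical value z_{0.01} = 2.326.
Revised power = P(Z > 2.326 − δ) = Φ(-1.004) = 0.1578.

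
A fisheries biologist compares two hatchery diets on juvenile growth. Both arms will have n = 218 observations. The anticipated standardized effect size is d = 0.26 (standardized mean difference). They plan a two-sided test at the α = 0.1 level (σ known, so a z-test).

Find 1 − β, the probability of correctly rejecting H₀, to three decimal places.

Noncentrality parameter: δ = d·√(n/2) = 0.26 × √(218/2) = 2.7145
Critical value for a two-sided test at α = 0.1: z_{α/2} = 1.645.
Power = Φ(δ − 1.645) + Φ(−δ − 1.645) = Φ(1.070) + Φ(-4.359) = 0.8576 + 0.0000 = 0.8576.

Power ≈ 0.858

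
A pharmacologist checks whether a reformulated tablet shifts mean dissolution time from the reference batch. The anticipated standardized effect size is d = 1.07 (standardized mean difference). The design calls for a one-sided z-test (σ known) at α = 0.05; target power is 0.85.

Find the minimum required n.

Set Φ(δ − 1.645) = 0.85; then δ − 1.645 = Φ⁻¹(0.85) = 1.036, giving δ = 2.681.
δ = d·√n ⇒ n = (δ/d)² = (2.681 / 1.07)² = 6.28.
Round up to the next whole unit.

n = 7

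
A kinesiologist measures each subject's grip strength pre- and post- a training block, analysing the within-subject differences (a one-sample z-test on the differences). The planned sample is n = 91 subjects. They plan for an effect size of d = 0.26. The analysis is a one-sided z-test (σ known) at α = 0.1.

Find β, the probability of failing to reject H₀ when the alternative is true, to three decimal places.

β ≈ 0.115

Noncentrality parameter: δ = d·√n = 0.26 × √91 = 2.4802
Critical value for a one-sided test at α = 0.1: z_α = 1.282.
Power = P(Z > 1.282 − δ) = Φ(1.199) = 0.8847.
Type II error: β = 1 − power = 1 − 0.8847 = 0.1153.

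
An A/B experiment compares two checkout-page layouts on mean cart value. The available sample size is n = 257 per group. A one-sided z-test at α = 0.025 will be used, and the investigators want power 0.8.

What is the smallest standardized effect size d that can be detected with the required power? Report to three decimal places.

Required noncentrality: δ = z_{0.025} + z_{0.20} = 1.960 + 0.842 = 2.802.
δ = d·√(n/2) ⇒ d = δ/√(n/2) = 2.802/√(257/2) = 0.2471.

d ≈ 0.247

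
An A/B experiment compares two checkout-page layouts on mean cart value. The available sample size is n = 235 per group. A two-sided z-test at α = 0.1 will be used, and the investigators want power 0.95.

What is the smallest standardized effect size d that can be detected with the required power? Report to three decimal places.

d ≈ 0.303

Need Φ(δ − 1.645) = 0.95, so δ = 1.645 + 1.645 = 3.290.
(Lower-tail contribution to power is negligible for δ > 0.)
δ = d·√(n/2) ⇒ d = δ/√(n/2) = 3.290/√(235/2) = 0.3035.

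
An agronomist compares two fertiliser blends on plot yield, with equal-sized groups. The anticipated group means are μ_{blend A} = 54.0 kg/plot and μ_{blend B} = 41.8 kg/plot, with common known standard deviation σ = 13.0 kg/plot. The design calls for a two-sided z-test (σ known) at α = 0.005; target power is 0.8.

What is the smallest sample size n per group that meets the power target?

Standardized effect: d = |μ_{blend A} − μ_{blend B}| / σ = |54.0 − 41.8| / 13.0 = 0.9385
Set Φ(δ − 2.807) = 0.8; then δ − 2.807 = Φ⁻¹(0.8) = 0.842, giving δ = 3.649.
(Ignoring the negligible lower-tail rejection probability gives the usual closed-form inversion.)
δ = d·√(n/2) ⇒ n = 2(δ/d)² = 2 × (3.649 / 0.9385)² = 30.23.
Rounding up, n = 31 per group.

n = 31 per group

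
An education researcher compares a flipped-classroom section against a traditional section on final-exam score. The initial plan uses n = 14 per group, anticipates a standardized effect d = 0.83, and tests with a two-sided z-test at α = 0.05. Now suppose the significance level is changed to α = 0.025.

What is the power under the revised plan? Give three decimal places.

Power ≈ 0.482

δ = d·√(n/2) = 0.83 × √(14/2) = 2.1960 (unchanged). New critical value: z_{0.0125} = 2.241.
Revised power = Φ(δ − 2.241) + Φ(−δ − 2.241) = Φ(-0.045) + Φ(-4.437) = 0.4819 + 0.0000 = 0.4819.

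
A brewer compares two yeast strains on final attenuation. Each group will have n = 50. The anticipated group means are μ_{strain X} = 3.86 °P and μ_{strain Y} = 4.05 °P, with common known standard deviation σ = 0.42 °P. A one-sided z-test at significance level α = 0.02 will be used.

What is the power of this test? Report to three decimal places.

Power ≈ 0.582

Standardized effect: d = |μ_{strain X} − μ_{strain Y}| / σ = |3.86 − 4.05| / 0.42 = 0.4524
Noncentrality parameter: λ = d·√(n/2) = 0.4524 × √(50/2) = 2.2619
Critical value for a one-sided test at α = 0.02: z_α = 2.054.
Power = Φ(λ − 2.054) = Φ(0.208) = 0.5824.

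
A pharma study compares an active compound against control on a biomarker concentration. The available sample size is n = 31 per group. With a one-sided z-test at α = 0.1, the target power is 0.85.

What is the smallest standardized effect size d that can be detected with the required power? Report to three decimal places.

d ≈ 0.589

Required noncentrality: δ = z_{0.1} + z_{0.15} = 1.282 + 1.036 = 2.318.
δ = d·√(n/2) ⇒ d = δ/√(n/2) = 2.318/√(31/2) = 0.5888.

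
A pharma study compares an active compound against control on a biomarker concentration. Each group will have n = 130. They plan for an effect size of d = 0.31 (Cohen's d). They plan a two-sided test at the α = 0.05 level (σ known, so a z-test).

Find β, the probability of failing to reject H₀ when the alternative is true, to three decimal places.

Noncentrality parameter: δ = d·√(n/2) = 0.31 × √(130/2) = 2.4993
Two-sided α = 0.05 → critical value z_{0.025} = 1.960.
Power = Φ(δ − 1.960) + Φ(−δ − 1.960) = Φ(0.539) + Φ(-4.459) = 0.7052 + 0.0000 = 0.7052.
Type II error: β = 1 − power = 1 − 0.7052 = 0.2948.

β ≈ 0.295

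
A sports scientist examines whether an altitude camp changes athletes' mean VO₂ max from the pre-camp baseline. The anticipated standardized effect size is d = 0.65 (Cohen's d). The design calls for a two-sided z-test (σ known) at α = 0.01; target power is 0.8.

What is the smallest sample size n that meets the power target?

For power 0.8 need Φ(δ − z_{0.005}) = 0.8, so δ = z_{0.005} + z_{0.20} = 2.576 + 0.842 = 3.417.
(The Φ(−δ − z_{α/2}) term is vanishingly small for δ > 0 and is dropped in the standard sample-size formula.)
δ = d·√n ⇒ n = (δ/d)² = (3.417 / 0.65)² = 27.64.
Round up to the next whole unit.

n = 28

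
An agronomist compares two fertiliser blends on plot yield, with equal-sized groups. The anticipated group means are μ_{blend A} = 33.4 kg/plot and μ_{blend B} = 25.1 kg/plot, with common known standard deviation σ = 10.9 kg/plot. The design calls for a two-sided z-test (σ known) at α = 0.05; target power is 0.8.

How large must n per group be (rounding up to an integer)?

Standardized effect: d = |μ_{blend A} − μ_{blend B}| / σ = |33.4 − 25.1| / 10.9 = 0.7615
For power 0.8 need Φ(δ − z_{0.025}) = 0.8, so δ = z_{0.025} + z_{0.20} = 1.960 + 0.842 = 2.802.
(Ignoring the negligible lower-tail rejection probability gives the usual closed-form inversion.)
δ = d·√(n/2) ⇒ n = 2(δ/d)² = 2 × (2.802 / 0.7615)² = 27.07.
Rounding up, n = 28 per group.

n = 28 per group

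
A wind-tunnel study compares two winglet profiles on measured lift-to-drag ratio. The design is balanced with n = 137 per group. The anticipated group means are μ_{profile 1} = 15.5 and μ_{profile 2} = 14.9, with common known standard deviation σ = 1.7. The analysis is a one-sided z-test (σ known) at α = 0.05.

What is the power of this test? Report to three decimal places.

Standardized effect: d = |μ_{profile 1} − μ_{profile 2}| / σ = |15.5 − 14.9| / 1.7 = 0.3529
Noncentrality parameter: δ = d·√(n/2) = 0.3529 × √(137/2) = 2.9211
Critical value for a one-sided test at α = 0.05: z_α = 1.645.
Power = Φ(δ − 1.645) = Φ(1.276) = 0.8991.

Power ≈ 0.899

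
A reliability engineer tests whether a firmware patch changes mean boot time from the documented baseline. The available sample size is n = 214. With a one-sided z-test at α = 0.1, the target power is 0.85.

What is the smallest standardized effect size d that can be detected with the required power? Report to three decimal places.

d ≈ 0.158

Need Φ(δ − 1.282) = 0.85, so δ = 1.282 + 1.036 = 2.318.
δ = d·√n ⇒ d = δ/√n = 2.318/√214 = 0.1585.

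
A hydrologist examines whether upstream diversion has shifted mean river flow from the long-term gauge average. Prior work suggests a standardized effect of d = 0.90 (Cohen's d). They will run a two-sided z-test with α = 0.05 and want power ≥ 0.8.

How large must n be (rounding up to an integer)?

Set Φ(δ − 1.960) = 0.8; then δ − 1.960 = Φ⁻¹(0.8) = 0.842, giving δ = 2.802.
(The Φ(−δ − z_{α/2}) term is vanishingly small for δ > 0 and is dropped in the standard sample-size formula.)
δ = d·√n ⇒ n = (δ/d)² = (2.802 / 0.90)² = 9.69.
Round up to the next whole unit.

n = 10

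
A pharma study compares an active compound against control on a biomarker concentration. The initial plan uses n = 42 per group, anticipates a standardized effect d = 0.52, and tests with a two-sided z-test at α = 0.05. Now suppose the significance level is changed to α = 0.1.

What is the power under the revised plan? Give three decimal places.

δ = d·√(n/2) = 0.52 × √(42/2) = 2.3829 (unchanged). New critical value: z_{0.05} = 1.645.
Revised power = Φ(δ − 1.645) + Φ(−δ − 1.645) = Φ(0.738) + Φ(-4.028) = 0.7698 + 0.0000 = 0.7698.

Power ≈ 0.770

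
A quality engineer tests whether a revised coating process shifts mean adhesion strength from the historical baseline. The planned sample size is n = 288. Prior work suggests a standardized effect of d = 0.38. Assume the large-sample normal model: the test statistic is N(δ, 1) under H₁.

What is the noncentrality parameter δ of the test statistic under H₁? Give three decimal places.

δ ≈ 6.449

δ = d·√n = 0.38 × √288 = 6.4488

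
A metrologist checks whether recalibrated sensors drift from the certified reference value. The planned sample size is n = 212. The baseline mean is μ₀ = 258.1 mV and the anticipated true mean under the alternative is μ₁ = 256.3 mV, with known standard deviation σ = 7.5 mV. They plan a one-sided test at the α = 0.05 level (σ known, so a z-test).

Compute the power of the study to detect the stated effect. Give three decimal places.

Standardized effect: d = |μ₁ − μ₀| / σ = |256.3 − 258.1| / 7.5 = 0.2400
Noncentrality parameter: δ = d·√n = 0.2400 × √212 = 3.4945
One-sided α = 0.05 → critical value z_{0.05} = 1.645.
Power = Φ(δ − 1.645) = Φ(1.850) = 0.9678.

Power ≈ 0.968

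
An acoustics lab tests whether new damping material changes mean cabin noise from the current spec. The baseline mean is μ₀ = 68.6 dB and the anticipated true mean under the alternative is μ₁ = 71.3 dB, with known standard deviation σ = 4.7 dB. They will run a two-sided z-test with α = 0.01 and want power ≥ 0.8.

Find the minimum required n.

Standardized effect: d = |μ₁ − μ₀| / σ = |71.3 − 68.6| / 4.7 = 0.5745
For power 0.8 need Φ(δ − z_{0.005}) = 0.8, so δ = z_{0.005} + z_{0.20} = 2.576 + 0.842 = 3.417.
(For δ > 0 the lower-tail rejection region contributes negligibly to power, so the one-term inversion is standard.)
δ = d·√n ⇒ n = (δ/d)² = (3.417 / 0.5745)² = 35.39.
Rounding up, n = 36.

n = 36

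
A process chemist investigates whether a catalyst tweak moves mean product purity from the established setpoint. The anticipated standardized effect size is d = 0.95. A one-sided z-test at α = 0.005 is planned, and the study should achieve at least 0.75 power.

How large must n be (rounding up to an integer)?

n = 12

For power 0.75 need Φ(δ − z_{0.005}) = 0.75, so δ = z_{0.005} + z_{0.25} = 2.576 + 0.674 = 3.250.
δ = d·√n ⇒ n = (δ/d)² = (3.250 / 0.95)² = 11.71.
Round up to the next whole unit.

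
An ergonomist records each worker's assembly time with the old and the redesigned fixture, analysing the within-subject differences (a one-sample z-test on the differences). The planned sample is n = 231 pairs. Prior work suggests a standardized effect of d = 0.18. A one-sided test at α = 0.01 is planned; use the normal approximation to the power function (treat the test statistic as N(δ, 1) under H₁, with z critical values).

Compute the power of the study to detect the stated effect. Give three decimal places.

Noncentrality parameter: δ = d·√n = 0.18 × √231 = 2.7358
One-sided α = 0.01 → critical value z_{0.01} = 2.326.
Power = Φ(δ − 2.326) = Φ(0.409) = 0.6589.

Power ≈ 0.659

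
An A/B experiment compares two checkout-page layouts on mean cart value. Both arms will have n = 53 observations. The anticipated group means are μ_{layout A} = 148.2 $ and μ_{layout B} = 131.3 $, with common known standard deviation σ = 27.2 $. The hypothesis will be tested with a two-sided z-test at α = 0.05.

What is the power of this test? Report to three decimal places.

Standardized effect: d = |μ_{layout A} − μ_{layout B}| / σ = |148.2 − 131.3| / 27.2 = 0.6213
Noncentrality parameter: δ = d·√(n/2) = 0.6213 × √(53/2) = 3.1985
Two-sided α = 0.05 → critical value z_{0.025} = 1.960.
Power = Φ(δ − 1.960) + Φ(−δ − 1.960) = Φ(1.238) + Φ(-5.158) = 0.8922 + 0.0000 = 0.8922.

Power ≈ 0.892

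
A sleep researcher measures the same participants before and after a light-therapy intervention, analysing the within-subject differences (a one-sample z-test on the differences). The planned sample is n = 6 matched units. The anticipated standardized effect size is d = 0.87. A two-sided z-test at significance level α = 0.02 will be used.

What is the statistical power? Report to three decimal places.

Noncentrality parameter: δ = d·√n = 0.87 × √6 = 2.1311
Two-sided α = 0.02 → critical value z_{0.01} = 2.326.
Power = Φ(δ − 2.326) + Φ(−δ − 2.326) = Φ(-0.195) + Φ(-4.457) = 0.4226 + 0.0000 = 0.4226.

Power ≈ 0.423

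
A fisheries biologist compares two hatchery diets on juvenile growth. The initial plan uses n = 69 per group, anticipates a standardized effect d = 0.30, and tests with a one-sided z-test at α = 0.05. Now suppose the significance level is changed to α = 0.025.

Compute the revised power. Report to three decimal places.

δ = d·√(n/2) = 0.30 × √(69/2) = 1.7621 (unchanged). New critical value: z_{0.025} = 1.960.
Revised power = Φ(δ − 1.960) = Φ(-0.198) = 0.4216.

Power ≈ 0.422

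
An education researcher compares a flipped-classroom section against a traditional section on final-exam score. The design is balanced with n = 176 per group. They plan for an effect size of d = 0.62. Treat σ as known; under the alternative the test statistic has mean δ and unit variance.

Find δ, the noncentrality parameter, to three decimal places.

δ ≈ 5.816

The noncentrality parameter scales effect size by the design's sample-size factor: δ = d·√(n/2) = 0.62 × √(176/2) = 5.8161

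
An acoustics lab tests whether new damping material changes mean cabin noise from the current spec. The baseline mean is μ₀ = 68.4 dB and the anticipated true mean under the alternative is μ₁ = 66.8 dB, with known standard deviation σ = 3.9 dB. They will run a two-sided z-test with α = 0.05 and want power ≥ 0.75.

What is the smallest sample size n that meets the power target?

Standardized effect: d = |μ₁ − μ₀| / σ = |66.8 − 68.4| / 3.9 = 0.4103
For power 0.75 need Φ(δ − z_{0.025}) = 0.75, so δ = z_{0.025} + z_{0.25} = 1.960 + 0.674 = 2.634.
(The Φ(−δ − z_{α/2}) term is vanishingly small for δ > 0 and is dropped in the standard sample-size formula.)
δ = d·√n ⇒ n = (δ/d)² = (2.634 / 0.4103)² = 41.24.
Round up to the next whole unit.

n = 42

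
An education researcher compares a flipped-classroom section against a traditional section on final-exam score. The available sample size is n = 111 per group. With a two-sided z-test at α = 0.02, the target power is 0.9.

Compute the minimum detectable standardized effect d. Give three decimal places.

d ≈ 0.484

Required noncentrality: δ = z_{0.01} + z_{0.10} = 2.326 + 1.282 = 3.608.
(The second rejection-region term Φ(−δ − z_{α/2}) is negligible and dropped.)
δ = d·√(n/2) ⇒ d = δ/√(n/2) = 3.608/√(111/2) = 0.4843.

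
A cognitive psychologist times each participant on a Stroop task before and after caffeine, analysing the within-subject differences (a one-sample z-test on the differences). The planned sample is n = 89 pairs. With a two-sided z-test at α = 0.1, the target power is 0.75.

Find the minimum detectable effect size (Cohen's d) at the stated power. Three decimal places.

Need Φ(δ − 1.645) = 0.75, so δ = 1.645 + 0.674 = 2.319.
(Lower-tail contribution to power is negligible for δ > 0.)
δ = d·√n ⇒ d = δ/√n = 2.319/√89 = 0.2458.

d ≈ 0.246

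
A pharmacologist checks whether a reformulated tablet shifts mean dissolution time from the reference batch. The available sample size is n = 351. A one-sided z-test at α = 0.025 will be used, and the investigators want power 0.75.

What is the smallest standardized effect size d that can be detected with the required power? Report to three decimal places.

d ≈ 0.141

Need Φ(δ − 1.960) = 0.75, so δ = 1.960 + 0.674 = 2.634.
δ = d·√n ⇒ d = δ/√n = 2.634/√351 = 0.1406.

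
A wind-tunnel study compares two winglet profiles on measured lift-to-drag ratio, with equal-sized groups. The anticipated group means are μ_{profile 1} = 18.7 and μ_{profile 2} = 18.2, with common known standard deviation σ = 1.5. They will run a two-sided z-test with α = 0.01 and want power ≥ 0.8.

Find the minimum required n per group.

Standardized effect: d = |μ_{profile 1} − μ_{profile 2}| / σ = |18.7 − 18.2| / 1.5 = 0.3333
For power 0.8 need Φ(δ − z_{0.005}) = 0.8, so δ = z_{0.005} + z_{0.20} = 2.576 + 0.842 = 3.417.
(For δ > 0 the lower-tail rejection region contributes negligibly to power, so the one-term inversion is standard.)
δ = d·√(n/2) ⇒ n = 2(δ/d)² = 2 × (3.417 / 0.3333)² = 210.22.
Round up to the next whole unit.

n = 211 per group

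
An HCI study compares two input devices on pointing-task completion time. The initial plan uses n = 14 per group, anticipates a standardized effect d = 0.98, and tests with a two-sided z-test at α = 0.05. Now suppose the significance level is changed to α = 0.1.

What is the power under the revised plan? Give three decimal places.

Power ≈ 0.828

δ = d·√(n/2) = 0.98 × √(14/2) = 2.5928 (unchanged). New critical value: z_{0.05} = 1.645.
Revised power = Φ(δ − 1.645) + Φ(−δ − 1.645) = Φ(0.948) + Φ(-4.238) = 0.8284 + 0.0000 = 0.8284.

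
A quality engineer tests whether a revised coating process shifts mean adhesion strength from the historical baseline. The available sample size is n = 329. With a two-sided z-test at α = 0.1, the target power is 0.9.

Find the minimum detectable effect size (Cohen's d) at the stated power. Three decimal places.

d ≈ 0.161

Need Φ(δ − 1.645) = 0.9, so δ = 1.645 + 1.282 = 2.926.
(Lower-tail contribution to power is negligible for δ > 0.)
δ = d·√n ⇒ d = δ/√n = 2.926/√329 = 0.1613.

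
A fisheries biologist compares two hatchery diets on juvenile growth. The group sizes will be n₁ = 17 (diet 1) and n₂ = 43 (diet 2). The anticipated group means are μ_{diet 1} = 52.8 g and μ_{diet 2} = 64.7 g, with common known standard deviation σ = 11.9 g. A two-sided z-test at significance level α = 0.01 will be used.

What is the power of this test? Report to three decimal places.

Standardized effect: d = |μ_{diet 1} − μ_{diet 2}| / σ = |52.8 − 64.7| / 11.9 = 1.0000
Noncentrality parameter: δ = d / √(1/n₁ + 1/n₂) = 1.0000 / √(1/17 + 1/43) = 3.4905
Critical value for a two-sided test at α = 0.01: z_{α/2} = 2.576.
Power = Φ(δ − 2.576) + Φ(−δ − 2.576) = Φ(0.915) + Φ(-6.066) = 0.8198 + 0.0000 = 0.8198.

Power ≈ 0.820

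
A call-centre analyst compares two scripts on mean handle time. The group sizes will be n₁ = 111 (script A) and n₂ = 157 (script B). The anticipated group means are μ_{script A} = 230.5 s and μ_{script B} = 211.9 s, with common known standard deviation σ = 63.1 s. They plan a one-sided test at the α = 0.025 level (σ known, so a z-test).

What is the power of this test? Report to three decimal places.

Standardized effect: d = |μ_{script A} − μ_{script B}| / σ = |230.5 − 211.9| / 63.1 = 0.2948
Noncentrality parameter: δ = d / √(1/n₁ + 1/n₂) = 0.2948 / √(1/111 + 1/157) = 2.3770
One-sided α = 0.025 → critical value z_{0.025} = 1.960.
Power = Φ(δ − 1.960) = Φ(0.417) = 0.6617.

Power ≈ 0.662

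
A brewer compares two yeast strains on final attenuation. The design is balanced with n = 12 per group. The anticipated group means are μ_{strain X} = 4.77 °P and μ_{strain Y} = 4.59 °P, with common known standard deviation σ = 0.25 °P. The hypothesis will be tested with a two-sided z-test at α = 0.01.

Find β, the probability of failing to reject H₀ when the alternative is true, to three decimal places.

β ≈ 0.792

Standardized effect: d = |μ_{strain X} − μ_{strain Y}| / σ = |4.77 − 4.59| / 0.25 = 0.7200
Noncentrality parameter: δ = d·√(n/2) = 0.7200 × √(12/2) = 1.7636
Two-sided α = 0.01 → critical value z_{0.005} = 2.576.
Power = Φ(δ − 2.576) + Φ(−δ − 2.576) = Φ(-0.812) + Φ(-4.339) = 0.2083 + 0.0000 = 0.2083.
Type II error: β = 1 − power = 1 − 0.2083 = 0.7917.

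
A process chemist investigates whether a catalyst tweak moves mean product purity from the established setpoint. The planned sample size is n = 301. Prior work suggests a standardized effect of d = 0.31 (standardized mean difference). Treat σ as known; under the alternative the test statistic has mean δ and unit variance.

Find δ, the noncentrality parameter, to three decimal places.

The noncentrality parameter scales effect size by the design's sample-size factor: δ = d·√n = 0.31 × √301 = 5.3783

δ ≈ 5.378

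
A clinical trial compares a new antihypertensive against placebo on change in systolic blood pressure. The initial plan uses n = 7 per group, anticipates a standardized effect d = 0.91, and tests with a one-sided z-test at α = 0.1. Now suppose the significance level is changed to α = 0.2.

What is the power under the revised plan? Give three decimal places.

Power ≈ 0.805

δ = d·√(n/2) = 0.91 × √(7/2) = 1.7025 (unchanged). New critical value: z_{0.2} = 0.842.
Revised power = P(Z > 0.842 − δ) = Φ(0.861) = 0.8053.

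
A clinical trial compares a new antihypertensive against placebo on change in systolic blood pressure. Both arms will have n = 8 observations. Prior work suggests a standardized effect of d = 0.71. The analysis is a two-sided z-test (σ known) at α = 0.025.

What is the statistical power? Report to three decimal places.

Power ≈ 0.206

Noncentrality parameter: δ = d·√(n/2) = 0.71 × √(8/2) = 1.4200
Two-sided α = 0.025 → critical value z_{0.0125} = 2.241.
Power = Φ(δ − 2.241) + Φ(−δ − 2.241) = Φ(-0.821) + Φ(-3.661) = 0.2057 + 0.0001 = 0.2058.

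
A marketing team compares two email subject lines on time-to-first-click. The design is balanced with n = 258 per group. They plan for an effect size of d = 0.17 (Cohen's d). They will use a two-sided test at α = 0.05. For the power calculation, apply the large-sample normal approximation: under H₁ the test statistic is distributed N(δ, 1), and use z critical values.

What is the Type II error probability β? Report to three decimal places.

Noncentrality parameter: δ = d·√(n/2) = 0.17 × √(258/2) = 1.9308
Two-sided α = 0.05 → critical value z_{0.025} = 1.960.
Power = Φ(δ − 1.960) + Φ(−δ − 1.960) = Φ(-0.029) + Φ(-3.891) = 0.4884 + 0.0000 = 0.4884.
Type II error: β = 1 − power = 1 − 0.4884 = 0.5116.

β ≈ 0.512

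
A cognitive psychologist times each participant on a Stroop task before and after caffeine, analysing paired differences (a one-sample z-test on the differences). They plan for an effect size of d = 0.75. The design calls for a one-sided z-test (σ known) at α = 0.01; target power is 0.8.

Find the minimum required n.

For power 0.8 need Φ(δ − z_{0.01}) = 0.8, so δ = z_{0.01} + z_{0.20} = 2.326 + 0.842 = 3.168.
δ = d·√n ⇒ n = (δ/d)² = (3.168 / 0.75)² = 17.84.
Round up to the next whole unit.

n = 18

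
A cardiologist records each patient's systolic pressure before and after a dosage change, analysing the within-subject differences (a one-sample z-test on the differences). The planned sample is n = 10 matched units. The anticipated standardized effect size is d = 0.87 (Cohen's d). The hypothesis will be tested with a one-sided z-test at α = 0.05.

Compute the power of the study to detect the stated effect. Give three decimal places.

Power ≈ 0.866

Noncentrality parameter: δ = d·√n = 0.87 × √10 = 2.7512
Critical value for a one-sided test at α = 0.05: z_α = 1.645.
Power = Φ(δ − 1.645) = Φ(1.106) = 0.8657.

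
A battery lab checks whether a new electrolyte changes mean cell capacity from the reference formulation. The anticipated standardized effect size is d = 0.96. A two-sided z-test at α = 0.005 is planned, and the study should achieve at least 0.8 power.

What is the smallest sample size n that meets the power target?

n = 15

Set Φ(δ − 2.807) = 0.8; then δ − 2.807 = Φ⁻¹(0.8) = 0.842, giving δ = 3.649.
(For δ > 0 the lower-tail rejection region contributes negligibly to power, so the one-term inversion is standard.)
δ = d·√n ⇒ n = (δ/d)² = (3.649 / 0.96)² = 14.45.
Round up to the next whole unit.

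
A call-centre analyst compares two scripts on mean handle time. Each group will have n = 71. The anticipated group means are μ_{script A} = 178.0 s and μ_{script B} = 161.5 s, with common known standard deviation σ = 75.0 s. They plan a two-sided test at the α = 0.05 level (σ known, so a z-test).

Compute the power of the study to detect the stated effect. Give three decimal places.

Standardized effect: d = |μ_{script A} − μ_{script B}| / σ = |178.0 − 161.5| / 75.0 = 0.2200
Noncentrality parameter: λ = d·√(n/2) = 0.2200 × √(71/2) = 1.3108
Critical value for a two-sided test at α = 0.05: z_{α/2} = 1.960.
Power = Φ(λ − 1.960) + Φ(−λ − 1.960) = Φ(-0.649) + Φ(-3.271) = 0.2581 + 0.0005 = 0.2587.

Power ≈ 0.259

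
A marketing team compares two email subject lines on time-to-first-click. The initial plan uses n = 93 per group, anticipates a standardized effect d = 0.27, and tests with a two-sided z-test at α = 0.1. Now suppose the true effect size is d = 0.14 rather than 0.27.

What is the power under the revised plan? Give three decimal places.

Power ≈ 0.250

With d = 0.14: δ = d·√(n/2) = 0.14 × √(93/2) = 0.9547. Critical value z_{0.05} = 1.645.
Revised power = Φ(δ − 1.645) + Φ(−δ − 1.645) = Φ(-0.690) + Φ(-2.600) = 0.2450 + 0.0047 = 0.2497.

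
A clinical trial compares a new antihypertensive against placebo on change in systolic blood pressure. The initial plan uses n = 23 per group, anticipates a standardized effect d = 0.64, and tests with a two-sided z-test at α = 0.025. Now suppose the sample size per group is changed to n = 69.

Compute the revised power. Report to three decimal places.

With n = 69 per group: δ = d·√(n/2) = 0.64 × √(69/2) = 3.7591. Critical value z_{0.0125} = 2.241.
Revised power = Φ(δ − 2.241) + Φ(−δ − 2.241) = Φ(1.518) + Φ(-6.001) = 0.9355 + 0.0000 = 0.9355.

Power ≈ 0.935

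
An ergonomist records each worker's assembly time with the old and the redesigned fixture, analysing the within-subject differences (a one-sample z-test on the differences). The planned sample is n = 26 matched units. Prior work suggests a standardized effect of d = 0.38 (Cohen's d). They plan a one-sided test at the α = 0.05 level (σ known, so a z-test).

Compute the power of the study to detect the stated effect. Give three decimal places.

Power ≈ 0.615

Noncentrality parameter: δ = d·√n = 0.38 × √26 = 1.9376
Critical value for a one-sided test at α = 0.05: z_α = 1.645.
Power = Φ(δ − 1.645) = Φ(0.293) = 0.6152.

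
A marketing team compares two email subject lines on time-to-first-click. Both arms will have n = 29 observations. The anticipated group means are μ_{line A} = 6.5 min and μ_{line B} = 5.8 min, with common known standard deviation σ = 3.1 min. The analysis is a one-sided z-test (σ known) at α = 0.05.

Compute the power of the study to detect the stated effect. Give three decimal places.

Standardized effect: d = |μ_{line A} − μ_{line B}| / σ = |6.5 − 5.8| / 3.1 = 0.2258
Noncentrality parameter: δ = d·√(n/2) = 0.2258 × √(29/2) = 0.8598
Critical value for a one-sided test at α = 0.05: z_α = 1.645.
Power = Φ(δ − 1.645) = Φ(-0.785) = 0.2162.

Power ≈ 0.216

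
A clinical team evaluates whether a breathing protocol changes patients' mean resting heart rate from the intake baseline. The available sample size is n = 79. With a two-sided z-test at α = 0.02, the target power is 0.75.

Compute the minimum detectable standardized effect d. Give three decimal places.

Need Φ(δ − 2.326) = 0.75, so δ = 2.326 + 0.674 = 3.001.
(The second rejection-region term Φ(−δ − z_{α/2}) is negligible and dropped.)
δ = d·√n ⇒ d = δ/√n = 3.001/√79 = 0.3376.

d ≈ 0.338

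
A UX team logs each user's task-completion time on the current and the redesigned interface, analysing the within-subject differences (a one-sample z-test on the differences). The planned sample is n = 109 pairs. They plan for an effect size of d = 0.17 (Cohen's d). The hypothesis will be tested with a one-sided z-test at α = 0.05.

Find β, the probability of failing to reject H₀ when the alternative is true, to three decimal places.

β ≈ 0.448

Noncentrality parameter: δ = d·√n = 0.17 × √109 = 1.7749
One-sided α = 0.05 → critical value z_{0.05} = 1.645.
Power = P(Z > 1.645 − δ) = Φ(0.130) = 0.5517.
Type II error: β = 1 − power = 1 − 0.5517 = 0.4483.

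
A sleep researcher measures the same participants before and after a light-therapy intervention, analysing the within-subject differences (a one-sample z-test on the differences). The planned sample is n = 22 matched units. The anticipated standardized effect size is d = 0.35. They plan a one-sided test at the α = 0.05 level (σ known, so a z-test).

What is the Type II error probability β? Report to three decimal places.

Noncentrality parameter: δ = d·√n = 0.35 × √22 = 1.6416
Critical value for a one-sided test at α = 0.05: z_α = 1.645.
Power = Φ(δ − 1.645) = Φ(-0.003) = 0.4987.
Type II error: β = 1 − power = 1 − 0.4987 = 0.5013.

β ≈ 0.501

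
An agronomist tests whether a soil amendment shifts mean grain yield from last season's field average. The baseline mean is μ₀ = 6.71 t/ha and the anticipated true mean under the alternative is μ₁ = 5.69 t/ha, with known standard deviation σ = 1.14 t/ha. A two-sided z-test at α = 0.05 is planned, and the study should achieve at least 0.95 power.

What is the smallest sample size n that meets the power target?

n = 17

Standardized effect: d = |μ₁ − μ₀| / σ = |5.69 − 6.71| / 1.14 = 0.8947
For power 0.95 need Φ(δ − z_{0.025}) = 0.95, so δ = z_{0.025} + z_{0.05} = 1.960 + 1.645 = 3.605.
(For δ > 0 the lower-tail rejection region contributes negligibly to power, so the one-term inversion is standard.)
δ = d·√n ⇒ n = (δ/d)² = (3.605 / 0.8947)² = 16.23.
Round up to the next whole unit.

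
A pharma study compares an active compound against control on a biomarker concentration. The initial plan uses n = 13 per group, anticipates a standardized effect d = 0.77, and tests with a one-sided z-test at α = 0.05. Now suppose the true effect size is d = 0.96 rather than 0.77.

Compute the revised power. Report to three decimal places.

Power ≈ 0.789

With d = 0.96: δ = d·√(n/2) = 0.96 × √(13/2) = 2.4475. Critical value z_{0.05} = 1.645.
Revised power = Φ(δ − 1.645) = Φ(0.803) = 0.7889.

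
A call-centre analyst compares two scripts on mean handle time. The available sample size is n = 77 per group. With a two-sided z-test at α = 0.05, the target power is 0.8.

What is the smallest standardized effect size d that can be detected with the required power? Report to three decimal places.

Required noncentrality: δ = z_{0.025} + z_{0.20} = 1.960 + 0.842 = 2.802.
(Lower-tail contribution to power is negligible for δ > 0.)
δ = d·√(n/2) ⇒ d = δ/√(n/2) = 2.802/√(77/2) = 0.4515.

d ≈ 0.452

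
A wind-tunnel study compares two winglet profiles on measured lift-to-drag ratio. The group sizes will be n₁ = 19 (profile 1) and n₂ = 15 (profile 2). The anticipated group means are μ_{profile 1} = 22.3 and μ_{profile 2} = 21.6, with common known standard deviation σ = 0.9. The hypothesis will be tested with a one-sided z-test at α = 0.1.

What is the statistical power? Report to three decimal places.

Standardized effect: d = |μ_{profile 1} − μ_{profile 2}| / σ = |22.3 − 21.6| / 0.9 = 0.7778
Noncentrality parameter: δ = d / √(1/n₁ + 1/n₂) = 0.7778 / √(1/19 + 1/15) = 2.2518
One-sided α = 0.1 → critical value z_{0.1} = 1.282.
Power = P(Z > 1.282 − δ) = Φ(0.970) = 0.8340.

Power ≈ 0.834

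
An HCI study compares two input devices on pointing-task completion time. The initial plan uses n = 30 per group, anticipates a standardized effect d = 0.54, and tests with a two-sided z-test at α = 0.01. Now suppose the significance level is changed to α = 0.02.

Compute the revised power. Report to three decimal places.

Power ≈ 0.407

δ = d·√(n/2) = 0.54 × √(30/2) = 2.0914 (unchanged). New critical value: z_{0.01} = 2.326.
Revised power = Φ(δ − 2.326) + Φ(−δ − 2.326) = Φ(-0.235) + Φ(-4.418) = 0.4071 + 0.0000 = 0.4071.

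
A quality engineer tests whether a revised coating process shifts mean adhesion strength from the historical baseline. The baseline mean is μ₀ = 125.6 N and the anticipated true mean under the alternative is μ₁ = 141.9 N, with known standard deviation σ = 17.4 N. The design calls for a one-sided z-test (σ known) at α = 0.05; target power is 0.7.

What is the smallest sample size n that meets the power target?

n = 6

Standardized effect: d = |μ₁ − μ₀| / σ = |141.9 − 125.6| / 17.4 = 0.9368
For power 0.7 need Φ(δ − z_{0.05}) = 0.7, so δ = z_{0.05} + z_{0.30} = 1.645 + 0.524 = 2.169.
δ = d·√n ⇒ n = (δ/d)² = (2.169 / 0.9368)² = 5.36.
Rounding up, n = 6.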